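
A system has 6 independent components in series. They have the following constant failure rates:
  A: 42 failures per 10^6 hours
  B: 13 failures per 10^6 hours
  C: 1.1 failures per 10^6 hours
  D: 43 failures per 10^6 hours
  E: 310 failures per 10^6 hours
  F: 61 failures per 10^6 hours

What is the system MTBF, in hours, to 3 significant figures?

Series of exponential components: λ_sys = Σ λ_i
λ_sys = 0.000042 + 0.000013 + 0.0000011 + 0.000043 + 0.00031 + 0.000061 = 4.7010e-04 /h
MTBF = 1 / λ_sys = 2130 h

2130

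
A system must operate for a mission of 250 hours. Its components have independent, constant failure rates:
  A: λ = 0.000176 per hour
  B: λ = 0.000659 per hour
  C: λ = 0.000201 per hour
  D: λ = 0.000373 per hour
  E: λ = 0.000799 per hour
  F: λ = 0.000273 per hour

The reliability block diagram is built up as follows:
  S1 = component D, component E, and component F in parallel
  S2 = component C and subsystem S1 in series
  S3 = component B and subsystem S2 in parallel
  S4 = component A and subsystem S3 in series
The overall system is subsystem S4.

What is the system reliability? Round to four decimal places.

0.9497

R(A) = exp(−0.000176 × 250) = 0.956954
R(B) = exp(−0.000659 × 250) = 0.848106
R(C) = exp(−0.000201 × 250) = 0.950992
R(D) = exp(−0.000373 × 250) = 0.910966
R(E) = exp(−0.000799 × 250) = 0.818935
R(F) = exp(−0.000273 × 250) = 0.934027
Parallel (D, E, and F): 1 − (1 − 0.910966)(1 − 0.818935)(1 − 0.934027) = 0.998936
Series (C and [0.998936]): 0.950992 × 0.998936 = 0.949980
Parallel (B and [0.949980]): 1 − (1 − 0.848106)(1 − 0.949980) = 0.992402
Series (A and [0.992402]): 0.956954 × 0.992402 = 0.9497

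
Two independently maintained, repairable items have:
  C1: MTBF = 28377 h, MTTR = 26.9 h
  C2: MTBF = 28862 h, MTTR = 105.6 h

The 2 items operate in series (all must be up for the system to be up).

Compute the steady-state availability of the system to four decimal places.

A(C1) = MTBF/(MTBF+MTTR) = 28377/(28377+26.9) = 0.999053
A(C2) = MTBF/(MTBF+MTTR) = 28862/(28862+105.6) = 0.996355
Series availability: 0.999053 × 0.996355 = 0.9954

0.9954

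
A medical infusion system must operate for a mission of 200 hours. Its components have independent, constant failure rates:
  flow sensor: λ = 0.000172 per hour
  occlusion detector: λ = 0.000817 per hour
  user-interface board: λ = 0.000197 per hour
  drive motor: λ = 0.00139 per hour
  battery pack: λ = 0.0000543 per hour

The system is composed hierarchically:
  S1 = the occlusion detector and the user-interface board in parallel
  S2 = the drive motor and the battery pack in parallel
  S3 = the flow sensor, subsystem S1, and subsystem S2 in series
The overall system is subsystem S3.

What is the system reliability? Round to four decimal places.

0.9580

R(flow sensor) = exp(−0.000172 × 200) = 0.966185
R(occlusion detector) = exp(−0.000817 × 200) = 0.849251
R(user-interface board) = exp(−0.000197 × 200) = 0.961366
R(drive motor) = exp(−0.00139 × 200) = 0.757297
R(battery pack) = exp(−0.0000543 × 200) = 0.989199
Parallel (occlusion detector and user-interface board): 1 − (1 − 0.849251)(1 − 0.961366) = 0.994176
Parallel (drive motor and battery pack): 1 − (1 − 0.757297)(1 − 0.989199) = 0.997379
Series (flow sensor, [0.994176], and [0.997379]): 0.966185 × 0.994176 × 0.997379 = 0.9580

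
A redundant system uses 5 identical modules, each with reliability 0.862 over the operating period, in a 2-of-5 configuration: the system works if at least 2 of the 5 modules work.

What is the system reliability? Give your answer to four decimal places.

0.9984

R = Σ_{i=2}^{5} C(5,i) p^i (1−p)^{5−i} with p = 0.862
C(5,2)·0.862^2·0.138^3 = 0.019528
C(5,3)·0.862^3·0.138^2 = 0.121978
C(5,4)·0.862^4·0.138^1 = 0.380959
C(5,5)·0.862^5·0.138^0 = 0.475923
Sum = 0.9984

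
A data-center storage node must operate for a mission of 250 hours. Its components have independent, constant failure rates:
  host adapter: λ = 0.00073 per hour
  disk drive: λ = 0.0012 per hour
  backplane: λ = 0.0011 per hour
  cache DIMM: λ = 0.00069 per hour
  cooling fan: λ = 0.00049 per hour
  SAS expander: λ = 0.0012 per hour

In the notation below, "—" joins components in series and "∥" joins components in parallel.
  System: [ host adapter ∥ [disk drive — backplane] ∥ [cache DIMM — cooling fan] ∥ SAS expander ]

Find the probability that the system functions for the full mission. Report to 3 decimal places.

0.995

R(host adapter) = exp(−0.00073 × 250) = 0.83318
R(disk drive) = exp(−0.0012 × 250) = 0.74082
R(backplane) = exp(−0.0011 × 250) = 0.75957
R(cache DIMM) = exp(−0.00069 × 250) = 0.84156
R(cooling fan) = exp(−0.00049 × 250) = 0.88471
R(SAS expander) = exp(−0.0012 × 250) = 0.74082
Series (disk drive and backplane): 0.74082 × 0.75957 = 0.56270
Series (cache DIMM and cooling fan): 0.84156 × 0.88471 = 0.74454
Parallel (host adapter, [0.56270], [0.74454], and SAS expander): 1 − (1 − 0.83318)(1 − 0.56270)(1 − 0.74454)(1 − 0.74082) = 0.995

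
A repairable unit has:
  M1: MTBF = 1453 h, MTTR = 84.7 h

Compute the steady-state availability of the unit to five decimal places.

0.94492

A(M1) = MTBF/(MTBF+MTTR) = 1453/(1453+84.7) = 0.94492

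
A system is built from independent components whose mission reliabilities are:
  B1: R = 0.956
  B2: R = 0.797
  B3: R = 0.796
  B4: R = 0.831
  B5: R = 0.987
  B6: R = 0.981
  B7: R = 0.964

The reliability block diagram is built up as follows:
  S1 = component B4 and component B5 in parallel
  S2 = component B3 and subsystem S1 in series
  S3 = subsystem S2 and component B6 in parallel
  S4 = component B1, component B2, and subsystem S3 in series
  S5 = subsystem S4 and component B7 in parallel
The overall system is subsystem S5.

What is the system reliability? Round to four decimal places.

0.9913

Parallel (B4 and B5): 1 − (1 − 0.831000)(1 − 0.987000) = 0.997803
Series (B3 and [0.997803]): 0.796000 × 0.997803 = 0.794251
Parallel ([0.794251] and B6): 1 − (1 − 0.794251)(1 − 0.981000) = 0.996091
Series (B1, B2, and [0.996091]): 0.956000 × 0.797000 × 0.996091 = 0.758954
Parallel ([0.758954] and B7): 1 − (1 − 0.758954)(1 − 0.964000) = 0.9913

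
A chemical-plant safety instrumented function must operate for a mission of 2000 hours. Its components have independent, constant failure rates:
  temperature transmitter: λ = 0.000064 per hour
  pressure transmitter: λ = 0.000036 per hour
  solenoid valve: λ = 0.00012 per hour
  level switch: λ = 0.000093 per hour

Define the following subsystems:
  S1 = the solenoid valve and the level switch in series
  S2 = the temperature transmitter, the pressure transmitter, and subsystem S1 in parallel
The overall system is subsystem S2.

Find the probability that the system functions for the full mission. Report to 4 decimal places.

0.9971

R(temperature transmitter) = exp(−0.000064 × 2000) = 0.879853
R(pressure transmitter) = exp(−0.000036 × 2000) = 0.930531
R(solenoid valve) = exp(−0.00012 × 2000) = 0.786628
R(level switch) = exp(−0.000093 × 2000) = 0.830274
Series (solenoid valve and level switch): 0.786628 × 0.830274 = 0.653117
Parallel (temperature transmitter, pressure transmitter, and [0.653117]): 1 − (1 − 0.879853)(1 − 0.930531)(1 − 0.653117) = 0.9971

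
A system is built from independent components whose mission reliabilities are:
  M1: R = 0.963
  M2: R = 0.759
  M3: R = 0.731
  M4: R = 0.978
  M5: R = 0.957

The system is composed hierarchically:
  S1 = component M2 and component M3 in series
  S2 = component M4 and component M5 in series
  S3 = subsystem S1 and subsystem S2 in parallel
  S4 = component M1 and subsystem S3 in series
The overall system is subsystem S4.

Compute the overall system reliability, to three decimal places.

0.936

Series (M2 and M3): 0.75900 × 0.73100 = 0.55483
Series (M4 and M5): 0.97800 × 0.95700 = 0.93595
Parallel ([0.55483] and [0.93595]): 1 − (1 − 0.55483)(1 − 0.93595) = 0.97149
Series (M1 and [0.97149]): 0.96300 × 0.97149 = 0.936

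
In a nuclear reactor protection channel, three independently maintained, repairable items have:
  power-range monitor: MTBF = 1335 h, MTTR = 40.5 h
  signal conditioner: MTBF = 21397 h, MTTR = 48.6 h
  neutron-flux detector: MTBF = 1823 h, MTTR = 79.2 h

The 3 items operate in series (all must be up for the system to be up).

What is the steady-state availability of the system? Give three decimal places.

0.928

A(power-range monitor) = MTBF/(MTBF+MTTR) = 1335/(1335+40.5) = 0.970556
A(signal conditioner) = MTBF/(MTBF+MTTR) = 21397/(21397+48.6) = 0.997734
A(neutron-flux detector) = MTBF/(MTBF+MTTR) = 1823/(1823+79.2) = 0.958364
Series availability: 0.970556 × 0.997734 × 0.958364 = 0.928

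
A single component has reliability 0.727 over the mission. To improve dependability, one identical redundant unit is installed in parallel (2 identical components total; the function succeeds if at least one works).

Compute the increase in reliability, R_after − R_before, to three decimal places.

0.198

R_before = 0.727
R_after = 1 − (1 − 0.727)^2 = 0.925
ΔR = 0.925 − 0.727 = 0.198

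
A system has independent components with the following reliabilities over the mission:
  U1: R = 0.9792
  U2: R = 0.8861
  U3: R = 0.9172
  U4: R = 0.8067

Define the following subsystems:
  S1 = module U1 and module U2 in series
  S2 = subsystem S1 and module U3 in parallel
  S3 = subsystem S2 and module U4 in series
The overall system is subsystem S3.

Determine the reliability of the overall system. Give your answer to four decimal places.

0.7979

Series (U1 and U2): 0.979200 × 0.886100 = 0.867669
Parallel ([0.867669] and U3): 1 − (1 − 0.867669)(1 − 0.917200) = 0.989043
Series ([0.989043] and U4): 0.989043 × 0.806700 = 0.7979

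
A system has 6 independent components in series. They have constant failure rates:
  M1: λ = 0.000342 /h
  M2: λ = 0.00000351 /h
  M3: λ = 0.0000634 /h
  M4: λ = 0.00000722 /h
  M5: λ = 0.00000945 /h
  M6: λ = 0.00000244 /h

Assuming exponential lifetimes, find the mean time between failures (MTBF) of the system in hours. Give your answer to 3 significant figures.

Series of exponential components: λ_sys = Σ λ_i
λ_sys = 0.000342 + 0.00000351 + 0.0000634 + 0.00000722 + 0.00000945 + 0.00000244 = 4.2802e-04 /h
MTBF = 1 / λ_sys = 2340 h

2340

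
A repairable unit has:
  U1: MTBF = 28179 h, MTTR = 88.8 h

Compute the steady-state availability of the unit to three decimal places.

0.997

A(U1) = MTBF/(MTBF+MTTR) = 28179/(28179+88.8) = 0.997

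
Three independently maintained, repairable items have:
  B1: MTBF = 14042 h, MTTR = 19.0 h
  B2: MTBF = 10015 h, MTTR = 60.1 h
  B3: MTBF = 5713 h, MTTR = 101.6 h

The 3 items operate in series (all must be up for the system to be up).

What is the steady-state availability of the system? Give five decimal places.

0.97535

A(B1) = MTBF/(MTBF+MTTR) = 14042/(14042+19.0) = 0.998649
A(B2) = MTBF/(MTBF+MTTR) = 10015/(10015+60.1) = 0.994035
A(B3) = MTBF/(MTBF+MTTR) = 5713/(5713+101.6) = 0.982527
Series availability: 0.998649 × 0.994035 × 0.982527 = 0.97535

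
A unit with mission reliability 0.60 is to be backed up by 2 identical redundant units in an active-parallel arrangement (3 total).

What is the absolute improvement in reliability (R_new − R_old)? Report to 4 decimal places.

R_before = 0.60
R_after = 1 − (1 − 0.60)^3 = 0.9360
ΔR = 0.9360 − 0.60 = 0.3360

0.3360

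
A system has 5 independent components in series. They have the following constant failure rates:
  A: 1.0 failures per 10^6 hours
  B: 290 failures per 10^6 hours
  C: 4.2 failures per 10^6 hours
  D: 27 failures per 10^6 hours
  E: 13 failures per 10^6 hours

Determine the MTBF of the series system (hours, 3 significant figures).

2980

Series of exponential components: λ_sys = Σ λ_i
λ_sys = 0.0000010 + 0.00029 + 0.0000042 + 0.000027 + 0.000013 = 3.3520e-04 /h
MTBF = 1 / λ_sys = 2980 h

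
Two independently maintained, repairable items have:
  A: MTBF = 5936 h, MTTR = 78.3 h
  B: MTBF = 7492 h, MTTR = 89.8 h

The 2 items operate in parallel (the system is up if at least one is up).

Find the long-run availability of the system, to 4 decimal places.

A(A) = MTBF/(MTBF+MTTR) = 5936/(5936+78.3) = 0.986981
A(B) = MTBF/(MTBF+MTTR) = 7492/(7492+89.8) = 0.988156
Parallel availability: 1 − (1 − 0.986981)(1 − 0.988156) = 0.9998

0.9998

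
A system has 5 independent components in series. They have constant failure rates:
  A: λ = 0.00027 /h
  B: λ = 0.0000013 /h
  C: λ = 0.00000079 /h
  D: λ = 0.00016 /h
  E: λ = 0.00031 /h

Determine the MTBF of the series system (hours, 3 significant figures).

1350

Series of exponential components: λ_sys = Σ λ_i
λ_sys = 0.00027 + 0.0000013 + 0.00000079 + 0.00016 + 0.00031 = 7.4209e-04 /h
MTBF = 1 / λ_sys = 1350 h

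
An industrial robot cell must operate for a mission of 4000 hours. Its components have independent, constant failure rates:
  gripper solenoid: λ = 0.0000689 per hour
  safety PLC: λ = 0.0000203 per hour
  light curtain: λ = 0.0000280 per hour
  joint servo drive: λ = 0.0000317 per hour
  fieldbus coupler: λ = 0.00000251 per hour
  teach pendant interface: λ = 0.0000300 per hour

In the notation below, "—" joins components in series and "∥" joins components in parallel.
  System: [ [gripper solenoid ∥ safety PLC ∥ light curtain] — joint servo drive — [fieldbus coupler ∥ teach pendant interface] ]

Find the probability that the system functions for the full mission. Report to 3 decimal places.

R(gripper solenoid) = exp(−0.0000689 × 4000) = 0.75912
R(safety PLC) = exp(−0.0000203 × 4000) = 0.92201
R(light curtain) = exp(−0.0000280 × 4000) = 0.89404
R(joint servo drive) = exp(−0.0000317 × 4000) = 0.88091
R(fieldbus coupler) = exp(−0.00000251 × 4000) = 0.99001
R(teach pendant interface) = exp(−0.0000300 × 4000) = 0.88692
Parallel (gripper solenoid, safety PLC, and light curtain): 1 − (1 − 0.75912)(1 − 0.92201)(1 − 0.89404) = 0.99801
Parallel (fieldbus coupler and teach pendant interface): 1 − (1 − 0.99001)(1 − 0.88692) = 0.99887
Series ([0.99801], joint servo drive, and [0.99887]): 0.99801 × 0.88091 × 0.99887 = 0.878

0.878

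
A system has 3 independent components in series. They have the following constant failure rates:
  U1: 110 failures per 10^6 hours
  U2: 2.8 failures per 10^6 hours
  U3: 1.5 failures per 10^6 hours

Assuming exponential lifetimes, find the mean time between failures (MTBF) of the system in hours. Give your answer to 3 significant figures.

8750

Series of exponential components: λ_sys = Σ λ_i
λ_sys = 0.00011 + 0.0000028 + 0.0000015 = 1.1430e-04 /h
MTBF = 1 / λ_sys = 8750 h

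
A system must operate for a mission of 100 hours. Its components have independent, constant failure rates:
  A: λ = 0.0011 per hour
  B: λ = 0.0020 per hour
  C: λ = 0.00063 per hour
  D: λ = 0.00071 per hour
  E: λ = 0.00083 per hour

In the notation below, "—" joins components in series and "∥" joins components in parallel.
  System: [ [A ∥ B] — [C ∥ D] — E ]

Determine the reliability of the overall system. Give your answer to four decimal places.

R(A) = exp(−0.0011 × 100) = 0.895834
R(B) = exp(−0.0020 × 100) = 0.818731
R(C) = exp(−0.00063 × 100) = 0.938943
R(D) = exp(−0.00071 × 100) = 0.931462
R(E) = exp(−0.00083 × 100) = 0.920351
Parallel (A and B): 1 − (1 − 0.895834)(1 − 0.818731) = 0.981118
Parallel (C and D): 1 − (1 − 0.938943)(1 − 0.931462) = 0.995815
Series ([0.981118], [0.995815], and E): 0.981118 × 0.995815 × 0.920351 = 0.8992

0.8992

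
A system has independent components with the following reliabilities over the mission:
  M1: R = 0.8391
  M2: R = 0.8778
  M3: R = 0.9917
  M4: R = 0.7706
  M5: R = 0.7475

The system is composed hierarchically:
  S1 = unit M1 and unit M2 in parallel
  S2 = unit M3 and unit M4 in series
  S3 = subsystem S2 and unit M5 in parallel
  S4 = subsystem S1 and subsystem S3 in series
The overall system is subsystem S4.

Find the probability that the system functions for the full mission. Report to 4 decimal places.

0.9220

Parallel (M1 and M2): 1 − (1 − 0.839100)(1 − 0.877800) = 0.980338
Series (M3 and M4): 0.991700 × 0.770600 = 0.764204
Parallel ([0.764204] and M5): 1 − (1 − 0.764204)(1 − 0.747500) = 0.940462
Series ([0.980338] and [0.940462]): 0.980338 × 0.940462 = 0.9220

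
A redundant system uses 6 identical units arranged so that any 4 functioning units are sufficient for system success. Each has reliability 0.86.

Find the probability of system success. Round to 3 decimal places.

R = Σ_{i=4}^{6} C(6,i) p^i (1−p)^{6−i} with p = 0.86
C(6,4)·0.86^4·0.14^2 = 0.16082
C(6,5)·0.86^5·0.14^1 = 0.39516
C(6,6)·0.86^6·0.14^0 = 0.40457
Sum = 0.961

0.961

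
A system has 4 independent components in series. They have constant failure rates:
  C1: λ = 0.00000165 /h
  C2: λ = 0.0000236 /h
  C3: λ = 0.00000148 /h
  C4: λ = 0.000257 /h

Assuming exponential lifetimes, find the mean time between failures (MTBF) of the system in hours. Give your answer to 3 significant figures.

3520

Series of exponential components: λ_sys = Σ λ_i
λ_sys = 0.00000165 + 0.0000236 + 0.00000148 + 0.000257 = 2.8373e-04 /h
MTBF = 1 / λ_sys = 3520 h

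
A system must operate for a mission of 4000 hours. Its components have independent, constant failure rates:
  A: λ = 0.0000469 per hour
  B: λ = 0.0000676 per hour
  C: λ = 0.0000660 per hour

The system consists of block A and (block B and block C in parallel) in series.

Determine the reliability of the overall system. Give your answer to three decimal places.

R(A) = exp(−0.0000469 × 4000) = 0.82895
R(B) = exp(−0.0000676 × 4000) = 0.76307
R(C) = exp(−0.0000660 × 4000) = 0.76797
Parallel (B and C): 1 − (1 − 0.76307)(1 − 0.76797) = 0.94503
Series (A and [0.94503]): 0.82895 × 0.94503 = 0.783

0.783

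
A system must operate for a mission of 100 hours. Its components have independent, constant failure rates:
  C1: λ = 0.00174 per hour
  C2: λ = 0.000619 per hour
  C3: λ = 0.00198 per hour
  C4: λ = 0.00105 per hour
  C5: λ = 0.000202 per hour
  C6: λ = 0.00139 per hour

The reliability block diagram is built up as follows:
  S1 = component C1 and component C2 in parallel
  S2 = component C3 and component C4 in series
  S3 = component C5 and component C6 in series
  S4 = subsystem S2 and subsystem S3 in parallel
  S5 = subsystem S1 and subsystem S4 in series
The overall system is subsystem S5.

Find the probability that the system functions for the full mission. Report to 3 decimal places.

0.952

R(C1) = exp(−0.00174 × 100) = 0.84030
R(C2) = exp(−0.000619 × 100) = 0.93998
R(C3) = exp(−0.00198 × 100) = 0.82037
R(C4) = exp(−0.00105 × 100) = 0.90032
R(C5) = exp(−0.000202 × 100) = 0.98000
R(C6) = exp(−0.00139 × 100) = 0.87023
Parallel (C1 and C2): 1 − (1 − 0.84030)(1 − 0.93998) = 0.99041
Series (C3 and C4): 0.82037 × 0.90032 = 0.73860
Series (C5 and C6): 0.98000 × 0.87023 = 0.85283
Parallel ([0.73860] and [0.85283]): 1 − (1 − 0.73860)(1 − 0.85283) = 0.96153
Series ([0.99041] and [0.96153]): 0.99041 × 0.96153 = 0.952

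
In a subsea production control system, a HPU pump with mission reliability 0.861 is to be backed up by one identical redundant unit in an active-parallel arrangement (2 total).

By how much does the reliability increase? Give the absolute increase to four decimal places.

0.1197

R_before = 0.861
R_after = 1 − (1 − 0.861)^2 = 0.9807
ΔR = 0.9807 − 0.861 = 0.1197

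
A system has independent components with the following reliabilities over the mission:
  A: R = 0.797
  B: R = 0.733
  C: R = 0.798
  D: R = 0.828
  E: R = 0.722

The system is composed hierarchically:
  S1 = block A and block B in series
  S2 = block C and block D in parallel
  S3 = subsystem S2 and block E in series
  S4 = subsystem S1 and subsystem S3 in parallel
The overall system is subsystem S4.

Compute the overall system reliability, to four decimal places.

Series (A and B): 0.797000 × 0.733000 = 0.584201
Parallel (C and D): 1 − (1 − 0.798000)(1 − 0.828000) = 0.965256
Series ([0.965256] and E): 0.965256 × 0.722000 = 0.696915
Parallel ([0.584201] and [0.696915]): 1 − (1 − 0.584201)(1 − 0.696915) = 0.8740

0.8740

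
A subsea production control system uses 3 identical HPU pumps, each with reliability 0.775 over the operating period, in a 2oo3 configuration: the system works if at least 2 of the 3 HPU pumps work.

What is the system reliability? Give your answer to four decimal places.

R = Σ_{i=2}^{3} C(3,i) p^i (1−p)^{3−i} with p = 0.775
C(3,2)·0.775^2·0.225^1 = 0.405422
C(3,3)·0.775^3·0.225^0 = 0.465484
Sum = 0.8709

0.8709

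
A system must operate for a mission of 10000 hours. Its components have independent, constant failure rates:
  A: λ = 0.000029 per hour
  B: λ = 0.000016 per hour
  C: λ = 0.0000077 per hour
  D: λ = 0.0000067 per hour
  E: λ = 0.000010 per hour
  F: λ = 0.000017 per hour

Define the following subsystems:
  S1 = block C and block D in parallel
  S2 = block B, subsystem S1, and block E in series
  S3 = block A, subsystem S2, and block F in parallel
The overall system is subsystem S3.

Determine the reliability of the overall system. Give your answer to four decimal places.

0.9908

R(A) = exp(−0.000029 × 10000) = 0.748264
R(B) = exp(−0.000016 × 10000) = 0.852144
R(C) = exp(−0.0000077 × 10000) = 0.925890
R(D) = exp(−0.0000067 × 10000) = 0.935195
R(E) = exp(−0.000010 × 10000) = 0.904837
R(F) = exp(−0.000017 × 10000) = 0.843665
Parallel (C and D): 1 − (1 − 0.925890)(1 − 0.935195) = 0.995197
Series (B, [0.995197], and E): 0.852144 × 0.995197 × 0.904837 = 0.767348
Parallel (A, [0.767348], and F): 1 − (1 − 0.748264)(1 − 0.767348)(1 − 0.843665) = 0.9908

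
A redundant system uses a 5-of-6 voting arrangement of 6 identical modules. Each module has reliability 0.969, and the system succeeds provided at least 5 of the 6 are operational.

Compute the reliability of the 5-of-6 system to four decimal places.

R = Σ_{i=5}^{6} C(6,i) p^i (1−p)^{6−i} with p = 0.969
C(6,5)·0.969^5·0.031^1 = 0.158903
C(6,6)·0.969^6·0.031^0 = 0.827833
Sum = 0.9867

0.9867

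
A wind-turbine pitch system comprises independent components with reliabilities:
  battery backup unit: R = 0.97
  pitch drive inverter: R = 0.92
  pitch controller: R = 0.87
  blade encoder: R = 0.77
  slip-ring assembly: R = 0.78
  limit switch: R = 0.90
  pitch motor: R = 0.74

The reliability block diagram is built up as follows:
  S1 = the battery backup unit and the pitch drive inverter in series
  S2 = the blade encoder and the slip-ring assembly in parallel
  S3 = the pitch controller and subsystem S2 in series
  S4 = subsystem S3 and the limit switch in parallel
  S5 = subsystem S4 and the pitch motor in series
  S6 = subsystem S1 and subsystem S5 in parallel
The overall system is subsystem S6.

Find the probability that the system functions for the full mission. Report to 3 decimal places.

Series (battery backup unit and pitch drive inverter): 0.97000 × 0.92000 = 0.89240
Parallel (blade encoder and slip-ring assembly): 1 − (1 − 0.77000)(1 − 0.78000) = 0.94940
Series (pitch controller and [0.94940]): 0.87000 × 0.94940 = 0.82598
Parallel ([0.82598] and limit switch): 1 − (1 − 0.82598)(1 − 0.90000) = 0.98260
Series ([0.98260] and pitch motor): 0.98260 × 0.74000 = 0.72712
Parallel ([0.89240] and [0.72712]): 1 − (1 − 0.89240)(1 − 0.72712) = 0.971

0.971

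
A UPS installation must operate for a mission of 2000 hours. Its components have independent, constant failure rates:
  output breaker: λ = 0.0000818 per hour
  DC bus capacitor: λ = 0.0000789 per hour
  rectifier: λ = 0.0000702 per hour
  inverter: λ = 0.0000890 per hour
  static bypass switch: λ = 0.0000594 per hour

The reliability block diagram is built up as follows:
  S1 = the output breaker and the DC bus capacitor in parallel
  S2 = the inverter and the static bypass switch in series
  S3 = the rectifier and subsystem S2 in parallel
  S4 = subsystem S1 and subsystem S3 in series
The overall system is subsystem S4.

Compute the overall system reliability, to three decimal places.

R(output breaker) = exp(−0.0000818 × 2000) = 0.84908
R(DC bus capacitor) = exp(−0.0000789 × 2000) = 0.85402
R(rectifier) = exp(−0.0000702 × 2000) = 0.86901
R(inverter) = exp(−0.0000890 × 2000) = 0.83694
R(static bypass switch) = exp(−0.0000594 × 2000) = 0.88799
Parallel (output breaker and DC bus capacitor): 1 − (1 − 0.84908)(1 − 0.85402) = 0.97797
Series (inverter and static bypass switch): 0.83694 × 0.88799 = 0.74319
Parallel (rectifier and [0.74319]): 1 − (1 − 0.86901)(1 − 0.74319) = 0.96636
Series ([0.97797] and [0.96636]): 0.97797 × 0.96636 = 0.945

0.945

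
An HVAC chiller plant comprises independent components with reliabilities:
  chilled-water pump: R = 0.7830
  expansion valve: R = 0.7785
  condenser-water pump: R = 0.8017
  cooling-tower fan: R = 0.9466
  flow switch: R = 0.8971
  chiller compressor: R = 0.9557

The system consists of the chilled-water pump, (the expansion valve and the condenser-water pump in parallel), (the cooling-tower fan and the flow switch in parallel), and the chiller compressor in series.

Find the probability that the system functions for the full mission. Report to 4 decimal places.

Parallel (expansion valve and condenser-water pump): 1 − (1 − 0.778500)(1 − 0.801700) = 0.956077
Parallel (cooling-tower fan and flow switch): 1 − (1 − 0.946600)(1 − 0.897100) = 0.994505
Series (chilled-water pump, [0.956077], [0.994505], and chiller compressor): 0.783000 × 0.956077 × 0.994505 × 0.955700 = 0.7115

0.7115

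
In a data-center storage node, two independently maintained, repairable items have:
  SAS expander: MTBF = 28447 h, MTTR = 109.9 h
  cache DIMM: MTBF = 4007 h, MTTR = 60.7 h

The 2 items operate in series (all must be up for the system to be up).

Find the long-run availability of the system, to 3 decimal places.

0.981

A(SAS expander) = MTBF/(MTBF+MTTR) = 28447/(28447+109.9) = 0.996152
A(cache DIMM) = MTBF/(MTBF+MTTR) = 4007/(4007+60.7) = 0.985078
Series availability: 0.996152 × 0.985078 = 0.981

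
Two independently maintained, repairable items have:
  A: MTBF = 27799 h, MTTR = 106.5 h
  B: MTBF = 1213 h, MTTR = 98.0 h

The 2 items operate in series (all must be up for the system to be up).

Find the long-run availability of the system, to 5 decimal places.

A(A) = MTBF/(MTBF+MTTR) = 27799/(27799+106.5) = 0.996184
A(B) = MTBF/(MTBF+MTTR) = 1213/(1213+98.0) = 0.925248
Series availability: 0.996184 × 0.925248 = 0.92172

0.92172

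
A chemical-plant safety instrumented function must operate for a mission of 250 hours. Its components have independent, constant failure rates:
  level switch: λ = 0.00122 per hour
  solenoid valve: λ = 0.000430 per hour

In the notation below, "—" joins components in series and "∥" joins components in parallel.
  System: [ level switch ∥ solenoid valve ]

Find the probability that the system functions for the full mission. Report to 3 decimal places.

R(level switch) = exp(−0.00122 × 250) = 0.73712
R(solenoid valve) = exp(−0.000430 × 250) = 0.89808
Parallel (level switch and solenoid valve): 1 − (1 − 0.73712)(1 − 0.89808) = 0.973

0.973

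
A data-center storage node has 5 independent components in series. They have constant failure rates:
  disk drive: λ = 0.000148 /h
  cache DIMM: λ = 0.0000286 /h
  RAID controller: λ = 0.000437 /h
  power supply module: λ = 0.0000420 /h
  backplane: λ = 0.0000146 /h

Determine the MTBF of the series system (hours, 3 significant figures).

1490

Series of exponential components: λ_sys = Σ λ_i
λ_sys = 0.000148 + 0.0000286 + 0.000437 + 0.0000420 + 0.0000146 = 6.7020e-04 /h
MTBF = 1 / λ_sys = 1490 h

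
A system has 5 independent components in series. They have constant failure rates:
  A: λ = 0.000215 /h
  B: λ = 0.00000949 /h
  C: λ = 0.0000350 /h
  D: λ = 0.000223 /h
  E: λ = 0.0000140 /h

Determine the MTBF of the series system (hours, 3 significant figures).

Series of exponential components: λ_sys = Σ λ_i
λ_sys = 0.000215 + 0.00000949 + 0.0000350 + 0.000223 + 0.0000140 = 4.9649e-04 /h
MTBF = 1 / λ_sys = 2010 h

2010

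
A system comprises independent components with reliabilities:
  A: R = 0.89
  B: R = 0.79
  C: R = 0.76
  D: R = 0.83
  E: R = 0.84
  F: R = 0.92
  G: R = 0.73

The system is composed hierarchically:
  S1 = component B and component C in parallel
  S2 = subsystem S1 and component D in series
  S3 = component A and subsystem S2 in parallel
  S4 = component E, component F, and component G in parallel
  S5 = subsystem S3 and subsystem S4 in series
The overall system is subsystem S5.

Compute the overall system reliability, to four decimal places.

Parallel (B and C): 1 − (1 − 0.790000)(1 − 0.760000) = 0.949600
Series ([0.949600] and D): 0.949600 × 0.830000 = 0.788168
Parallel (A and [0.788168]): 1 − (1 − 0.890000)(1 − 0.788168) = 0.976698
Parallel (E, F, and G): 1 − (1 − 0.840000)(1 − 0.920000)(1 − 0.730000) = 0.996544
Series ([0.976698] and [0.996544]): 0.976698 × 0.996544 = 0.9733

0.9733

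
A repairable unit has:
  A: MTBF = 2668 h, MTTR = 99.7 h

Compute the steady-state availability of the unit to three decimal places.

A(A) = MTBF/(MTBF+MTTR) = 2668/(2668+99.7) = 0.964

0.964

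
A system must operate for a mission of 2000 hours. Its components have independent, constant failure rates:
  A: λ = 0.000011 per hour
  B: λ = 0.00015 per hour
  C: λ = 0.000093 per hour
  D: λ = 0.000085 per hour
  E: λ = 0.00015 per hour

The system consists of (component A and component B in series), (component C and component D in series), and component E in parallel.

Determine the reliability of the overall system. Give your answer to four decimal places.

R(A) = exp(−0.000011 × 2000) = 0.978240
R(B) = exp(−0.00015 × 2000) = 0.740818
R(C) = exp(−0.000093 × 2000) = 0.830274
R(D) = exp(−0.000085 × 2000) = 0.843665
R(E) = exp(−0.00015 × 2000) = 0.740818
Series (A and B): 0.978240 × 0.740818 = 0.724698
Series (C and D): 0.830274 × 0.843665 = 0.700473
Parallel ([0.724698], [0.700473], and E): 1 − (1 − 0.724698)(1 − 0.700473)(1 − 0.740818) = 0.9786

0.9786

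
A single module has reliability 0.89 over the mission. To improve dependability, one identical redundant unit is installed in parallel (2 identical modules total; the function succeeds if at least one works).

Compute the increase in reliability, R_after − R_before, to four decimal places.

R_before = 0.89
R_after = 1 − (1 − 0.89)^2 = 0.9879
ΔR = 0.9879 − 0.89 = 0.0979

0.0979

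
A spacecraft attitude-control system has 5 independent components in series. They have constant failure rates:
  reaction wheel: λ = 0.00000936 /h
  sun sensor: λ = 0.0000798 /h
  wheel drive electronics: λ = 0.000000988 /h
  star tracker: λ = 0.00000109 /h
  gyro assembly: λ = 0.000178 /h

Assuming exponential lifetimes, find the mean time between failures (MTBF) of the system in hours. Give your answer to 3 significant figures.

Series of exponential components: λ_sys = Σ λ_i
λ_sys = 0.00000936 + 0.0000798 + 0.000000988 + 0.00000109 + 0.000178 = 2.6924e-04 /h
MTBF = 1 / λ_sys = 3710 h

3710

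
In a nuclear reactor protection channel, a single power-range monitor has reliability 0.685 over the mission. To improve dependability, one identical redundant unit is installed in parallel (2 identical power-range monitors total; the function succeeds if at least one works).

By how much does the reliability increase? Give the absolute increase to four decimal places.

R_before = 0.685
R_after = 1 − (1 − 0.685)^2 = 0.9008
ΔR = 0.9008 − 0.685 = 0.2158

0.2158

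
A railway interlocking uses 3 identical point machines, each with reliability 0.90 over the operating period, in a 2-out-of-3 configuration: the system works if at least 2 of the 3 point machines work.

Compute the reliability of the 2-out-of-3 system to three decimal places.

R = Σ_{i=2}^{3} C(3,i) p^i (1−p)^{3−i} with p = 0.90
C(3,2)·0.90^2·0.10^1 = 0.24300
C(3,3)·0.90^3·0.10^0 = 0.72900
Sum = 0.972

0.972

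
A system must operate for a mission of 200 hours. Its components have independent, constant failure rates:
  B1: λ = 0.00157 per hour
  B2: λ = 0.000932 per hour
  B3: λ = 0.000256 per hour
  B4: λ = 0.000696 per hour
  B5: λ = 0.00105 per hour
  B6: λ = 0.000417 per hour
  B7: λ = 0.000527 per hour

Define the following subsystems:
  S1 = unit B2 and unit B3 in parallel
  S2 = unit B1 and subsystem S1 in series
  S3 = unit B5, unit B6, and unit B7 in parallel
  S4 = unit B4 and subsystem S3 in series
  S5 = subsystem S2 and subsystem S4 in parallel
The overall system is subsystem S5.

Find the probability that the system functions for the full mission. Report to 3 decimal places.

R(B1) = exp(−0.00157 × 200) = 0.73052
R(B2) = exp(−0.000932 × 200) = 0.82994
R(B3) = exp(−0.000256 × 200) = 0.95009
R(B4) = exp(−0.000696 × 200) = 0.87005
R(B5) = exp(−0.00105 × 200) = 0.81058
R(B6) = exp(−0.000417 × 200) = 0.91998
R(B7) = exp(−0.000527 × 200) = 0.89996
Parallel (B2 and B3): 1 − (1 − 0.82994)(1 − 0.95009) = 0.99151
Series (B1 and [0.99151]): 0.73052 × 0.99151 = 0.72432
Parallel (B5, B6, and B7): 1 − (1 − 0.81058)(1 − 0.91998)(1 − 0.89996) = 0.99848
Series (B4 and [0.99848]): 0.87005 × 0.99848 = 0.86873
Parallel ([0.72432] and [0.86873]): 1 − (1 − 0.72432)(1 − 0.86873) = 0.964

0.964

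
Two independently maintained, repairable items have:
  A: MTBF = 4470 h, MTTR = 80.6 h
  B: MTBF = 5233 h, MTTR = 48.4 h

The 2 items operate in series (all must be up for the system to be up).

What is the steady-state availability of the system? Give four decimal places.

A(A) = MTBF/(MTBF+MTTR) = 4470/(4470+80.6) = 0.982288
A(B) = MTBF/(MTBF+MTTR) = 5233/(5233+48.4) = 0.990836
Series availability: 0.982288 × 0.990836 = 0.9733

0.9733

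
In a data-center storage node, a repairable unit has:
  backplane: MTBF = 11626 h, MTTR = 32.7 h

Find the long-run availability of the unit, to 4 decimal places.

A(backplane) = MTBF/(MTBF+MTTR) = 11626/(11626+32.7) = 0.9972

0.9972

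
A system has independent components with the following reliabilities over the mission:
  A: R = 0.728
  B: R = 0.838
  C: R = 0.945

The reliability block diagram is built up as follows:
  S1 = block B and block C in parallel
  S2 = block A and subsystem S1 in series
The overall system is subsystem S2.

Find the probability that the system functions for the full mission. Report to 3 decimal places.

0.722

Parallel (B and C): 1 − (1 − 0.83800)(1 − 0.94500) = 0.99109
Series (A and [0.99109]): 0.72800 × 0.99109 = 0.722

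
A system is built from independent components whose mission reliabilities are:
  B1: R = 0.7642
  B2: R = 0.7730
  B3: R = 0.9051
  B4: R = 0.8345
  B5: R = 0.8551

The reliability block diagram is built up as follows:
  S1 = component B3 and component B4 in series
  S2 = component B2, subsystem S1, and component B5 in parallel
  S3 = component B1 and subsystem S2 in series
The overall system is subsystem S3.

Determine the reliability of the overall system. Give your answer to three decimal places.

Series (B3 and B4): 0.90510 × 0.83450 = 0.75531
Parallel (B2, [0.75531], and B5): 1 − (1 − 0.77300)(1 − 0.75531)(1 − 0.85510) = 0.99195
Series (B1 and [0.99195]): 0.76420 × 0.99195 = 0.758

0.758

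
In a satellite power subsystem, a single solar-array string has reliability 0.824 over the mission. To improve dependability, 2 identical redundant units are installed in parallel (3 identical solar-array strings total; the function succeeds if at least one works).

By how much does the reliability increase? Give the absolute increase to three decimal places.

R_before = 0.824
R_after = 1 − (1 − 0.824)^3 = 0.995
ΔR = 0.995 − 0.824 = 0.171

0.171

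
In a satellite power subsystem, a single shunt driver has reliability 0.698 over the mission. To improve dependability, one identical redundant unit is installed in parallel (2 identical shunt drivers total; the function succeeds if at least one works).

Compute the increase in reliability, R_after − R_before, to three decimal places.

0.211

R_before = 0.698
R_after = 1 − (1 − 0.698)^2 = 0.909
ΔR = 0.909 − 0.698 = 0.211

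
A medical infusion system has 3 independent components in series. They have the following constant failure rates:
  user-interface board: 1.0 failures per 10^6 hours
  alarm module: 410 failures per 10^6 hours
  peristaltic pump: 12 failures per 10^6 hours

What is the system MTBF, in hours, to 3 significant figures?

2360

Series of exponential components: λ_sys = Σ λ_i
λ_sys = 0.0000010 + 0.00041 + 0.000012 = 4.2300e-04 /h
MTBF = 1 / λ_sys = 2360 h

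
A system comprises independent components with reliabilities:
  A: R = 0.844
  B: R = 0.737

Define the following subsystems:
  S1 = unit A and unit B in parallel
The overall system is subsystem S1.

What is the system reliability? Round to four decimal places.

0.9590

Parallel (A and B): 1 − (1 − 0.844000)(1 − 0.737000) = 0.9590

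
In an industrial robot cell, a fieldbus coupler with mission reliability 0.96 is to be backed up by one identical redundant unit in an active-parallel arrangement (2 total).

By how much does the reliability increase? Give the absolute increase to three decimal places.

0.038

R_before = 0.96
R_after = 1 − (1 − 0.96)^2 = 0.998
ΔR = 0.998 − 0.96 = 0.038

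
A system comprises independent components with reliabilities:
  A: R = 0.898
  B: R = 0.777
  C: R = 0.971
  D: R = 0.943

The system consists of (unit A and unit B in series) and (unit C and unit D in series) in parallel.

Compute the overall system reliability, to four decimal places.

Series (A and B): 0.898000 × 0.777000 = 0.697746
Series (C and D): 0.971000 × 0.943000 = 0.915653
Parallel ([0.697746] and [0.915653]): 1 − (1 − 0.697746)(1 − 0.915653) = 0.9745

0.9745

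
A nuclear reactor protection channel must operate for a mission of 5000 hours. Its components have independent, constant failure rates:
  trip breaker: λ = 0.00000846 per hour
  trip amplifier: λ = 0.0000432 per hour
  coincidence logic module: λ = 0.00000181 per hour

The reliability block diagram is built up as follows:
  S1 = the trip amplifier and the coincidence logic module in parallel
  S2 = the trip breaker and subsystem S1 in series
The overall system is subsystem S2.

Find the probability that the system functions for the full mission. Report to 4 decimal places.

0.9569

R(trip breaker) = exp(−0.00000846 × 5000) = 0.958582
R(trip amplifier) = exp(−0.0000432 × 5000) = 0.805735
R(coincidence logic module) = exp(−0.00000181 × 5000) = 0.990991
Parallel (trip amplifier and coincidence logic module): 1 − (1 − 0.805735)(1 − 0.990991) = 0.998250
Series (trip breaker and [0.998250]): 0.958582 × 0.998250 = 0.9569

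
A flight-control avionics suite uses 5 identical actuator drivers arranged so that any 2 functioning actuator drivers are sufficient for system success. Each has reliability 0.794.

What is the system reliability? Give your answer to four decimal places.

R = Σ_{i=2}^{5} C(5,i) p^i (1−p)^{5−i} with p = 0.794
C(5,2)·0.794^2·0.206^3 = 0.055112
C(5,3)·0.794^3·0.206^2 = 0.212420
C(5,4)·0.794^4·0.206^1 = 0.409373
C(5,5)·0.794^5·0.206^0 = 0.315575
Sum = 0.9925

0.9925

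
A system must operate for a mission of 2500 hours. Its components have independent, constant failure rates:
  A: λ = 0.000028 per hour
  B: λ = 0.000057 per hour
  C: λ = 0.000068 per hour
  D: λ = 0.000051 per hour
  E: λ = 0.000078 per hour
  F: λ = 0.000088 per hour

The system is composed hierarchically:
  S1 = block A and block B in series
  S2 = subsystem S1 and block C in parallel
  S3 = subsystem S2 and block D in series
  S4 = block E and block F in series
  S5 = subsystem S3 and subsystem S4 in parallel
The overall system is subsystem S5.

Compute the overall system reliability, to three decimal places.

0.950

R(A) = exp(−0.000028 × 2500) = 0.93239
R(B) = exp(−0.000057 × 2500) = 0.86719
R(C) = exp(−0.000068 × 2500) = 0.84366
R(D) = exp(−0.000051 × 2500) = 0.88029
R(E) = exp(−0.000078 × 2500) = 0.82283
R(F) = exp(−0.000088 × 2500) = 0.80252
Series (A and B): 0.93239 × 0.86719 = 0.80856
Parallel ([0.80856] and C): 1 − (1 − 0.80856)(1 − 0.84366) = 0.97007
Series ([0.97007] and D): 0.97007 × 0.88029 = 0.85394
Series (E and F): 0.82283 × 0.80252 = 0.66034
Parallel ([0.85394] and [0.66034]): 1 − (1 − 0.85394)(1 − 0.66034) = 0.950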